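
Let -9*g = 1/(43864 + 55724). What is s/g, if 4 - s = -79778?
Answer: -71507968344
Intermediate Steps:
s = 79782 (s = 4 - 1*(-79778) = 4 + 79778 = 79782)
g = -1/896292 (g = -1/(9*(43864 + 55724)) = -1/9/99588 = -1/9*1/99588 = -1/896292 ≈ -1.1157e-6)
s/g = 79782/(-1/896292) = 79782*(-896292) = -71507968344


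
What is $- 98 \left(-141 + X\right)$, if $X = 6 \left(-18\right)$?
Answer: $24402$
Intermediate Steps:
$X = -108$
$- 98 \left(-141 + X\right) = - 98 \left(-141 - 108\right) = \left(-98\right) \left(-249\right) = 24402$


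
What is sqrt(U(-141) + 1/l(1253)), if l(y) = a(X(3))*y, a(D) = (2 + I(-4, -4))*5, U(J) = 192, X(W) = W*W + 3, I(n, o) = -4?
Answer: sqrt(30144160270)/12530 ≈ 13.856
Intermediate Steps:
X(W) = 3 + W**2 (X(W) = W**2 + 3 = 3 + W**2)
a(D) = -10 (a(D) = (2 - 4)*5 = -2*5 = -10)
l(y) = -10*y
sqrt(U(-141) + 1/l(1253)) = sqrt(192 + 1/(-10*1253)) = sqrt(192 + 1/(-12530)) = sqrt(192 - 1/12530) = sqrt(2405759/12530) = sqrt(30144160270)/12530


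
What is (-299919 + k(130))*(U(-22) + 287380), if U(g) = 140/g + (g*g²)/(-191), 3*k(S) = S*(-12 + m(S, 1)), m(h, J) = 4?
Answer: -543981523842986/6303 ≈ -8.6305e+10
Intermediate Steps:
k(S) = -8*S/3 (k(S) = (S*(-12 + 4))/3 = (S*(-8))/3 = (-8*S)/3 = -8*S/3)
U(g) = 140/g - g³/191 (U(g) = 140/g + g³*(-1/191) = 140/g - g³/191)
(-299919 + k(130))*(U(-22) + 287380) = (-299919 - 8/3*130)*((1/191)*(26740 - 1*(-22)⁴)/(-22) + 287380) = (-299919 - 1040/3)*((1/191)*(-1/22)*(26740 - 1*234256) + 287380) = -900797*((1/191)*(-1/22)*(26740 - 234256) + 287380)/3 = -900797*((1/191)*(-1/22)*(-207516) + 287380)/3 = -900797*(103758/2101 + 287380)/3 = -900797/3*603889138/2101 = -543981523842986/6303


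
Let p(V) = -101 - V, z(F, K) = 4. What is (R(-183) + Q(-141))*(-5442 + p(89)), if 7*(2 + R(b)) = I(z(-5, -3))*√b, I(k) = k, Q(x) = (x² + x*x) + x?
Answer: -223134208 - 22528*I*√183/7 ≈ -2.2313e+8 - 43536.0*I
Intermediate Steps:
Q(x) = x + 2*x² (Q(x) = (x² + x²) + x = 2*x² + x = x + 2*x²)
R(b) = -2 + 4*√b/7 (R(b) = -2 + (4*√b)/7 = -2 + 4*√b/7)
(R(-183) + Q(-141))*(-5442 + p(89)) = ((-2 + 4*√(-183)/7) - 141*(1 + 2*(-141)))*(-5442 + (-101 - 1*89)) = ((-2 + 4*(I*√183)/7) - 141*(1 - 282))*(-5442 + (-101 - 89)) = ((-2 + 4*I*√183/7) - 141*(-281))*(-5442 - 190) = ((-2 + 4*I*√183/7) + 39621)*(-5632) = (39619 + 4*I*√183/7)*(-5632) = -223134208 - 22528*I*√183/7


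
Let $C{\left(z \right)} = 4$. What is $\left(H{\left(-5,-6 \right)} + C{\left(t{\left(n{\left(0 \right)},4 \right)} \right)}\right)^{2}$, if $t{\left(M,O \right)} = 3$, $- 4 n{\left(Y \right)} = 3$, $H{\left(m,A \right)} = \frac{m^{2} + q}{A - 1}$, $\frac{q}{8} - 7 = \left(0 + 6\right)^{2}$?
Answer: $\frac{116281}{49} \approx 2373.1$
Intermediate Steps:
$q = 344$ ($q = 56 + 8 \left(0 + 6\right)^{2} = 56 + 8 \cdot 6^{2} = 56 + 8 \cdot 36 = 56 + 288 = 344$)
$H{\left(m,A \right)} = \frac{344 + m^{2}}{-1 + A}$ ($H{\left(m,A \right)} = \frac{m^{2} + 344}{A - 1} = \frac{344 + m^{2}}{-1 + A}$)
$n{\left(Y \right)} = - \frac{3}{4}$ ($n{\left(Y \right)} = \left(- \frac{1}{4}\right) 3 = - \frac{3}{4}$)
$\left(H{\left(-5,-6 \right)} + C{\left(t{\left(n{\left(0 \right)},4 \right)} \right)}\right)^{2} = \left(\frac{344 + \left(-5\right)^{2}}{-1 - 6} + 4\right)^{2} = \left(\frac{344 + 25}{-7} + 4\right)^{2} = \left(\left(- \frac{1}{7}\right) 369 + 4\right)^{2} = \left(- \frac{369}{7} + 4\right)^{2} = \left(- \frac{341}{7}\right)^{2} = \frac{116281}{49}$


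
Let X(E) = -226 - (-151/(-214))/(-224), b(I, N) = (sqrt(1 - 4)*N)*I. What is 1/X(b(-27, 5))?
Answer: -47936/10833385 ≈ -0.0044248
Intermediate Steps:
b(I, N) = I*I*N*sqrt(3) (b(I, N) = (sqrt(-3)*N)*I = ((I*sqrt(3))*N)*I = (I*N*sqrt(3))*I = I*I*N*sqrt(3))
X(E) = -10833385/47936 (X(E) = -226 - (-151*(-1/214))*(-1)/224 = -226 - 151*(-1)/(214*224) = -226 - 1*(-151/47936) = -226 + 151/47936 = -10833385/47936)
1/X(b(-27, 5)) = 1/(-10833385/47936) = -47936/10833385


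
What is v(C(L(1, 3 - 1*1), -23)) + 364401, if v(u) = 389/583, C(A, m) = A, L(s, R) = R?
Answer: 212446172/583 ≈ 3.6440e+5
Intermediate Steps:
v(u) = 389/583 (v(u) = 389*(1/583) = 389/583)
v(C(L(1, 3 - 1*1), -23)) + 364401 = 389/583 + 364401 = 212446172/583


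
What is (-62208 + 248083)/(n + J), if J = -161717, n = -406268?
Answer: -37175/113597 ≈ -0.32725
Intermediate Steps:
(-62208 + 248083)/(n + J) = (-62208 + 248083)/(-406268 - 161717) = 185875/(-567985) = 185875*(-1/567985) = -37175/113597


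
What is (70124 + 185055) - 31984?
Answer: 223195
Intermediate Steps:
(70124 + 185055) - 31984 = 255179 - 31984 = 223195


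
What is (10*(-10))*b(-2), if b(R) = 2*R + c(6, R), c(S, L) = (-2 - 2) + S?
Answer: 200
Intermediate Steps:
c(S, L) = -4 + S
b(R) = 2 + 2*R (b(R) = 2*R + (-4 + 6) = 2*R + 2 = 2 + 2*R)
(10*(-10))*b(-2) = (10*(-10))*(2 + 2*(-2)) = -100*(2 - 4) = -100*(-2) = 200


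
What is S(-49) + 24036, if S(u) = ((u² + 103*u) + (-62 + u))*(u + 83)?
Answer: -69702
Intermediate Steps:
S(u) = (83 + u)*(-62 + u² + 104*u) (S(u) = (-62 + u² + 104*u)*(83 + u) = (83 + u)*(-62 + u² + 104*u))
S(-49) + 24036 = (-5146 + (-49)³ + 187*(-49)² + 8570*(-49)) + 24036 = (-5146 - 117649 + 187*2401 - 419930) + 24036 = (-5146 - 117649 + 448987 - 419930) + 24036 = -93738 + 24036 = -69702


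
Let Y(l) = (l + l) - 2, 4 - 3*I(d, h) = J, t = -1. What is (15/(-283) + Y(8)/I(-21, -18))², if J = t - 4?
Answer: 15342889/720801 ≈ 21.286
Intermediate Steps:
J = -5 (J = -1 - 4 = -5)
I(d, h) = 3 (I(d, h) = 4/3 - ⅓*(-5) = 4/3 + 5/3 = 3)
Y(l) = -2 + 2*l (Y(l) = 2*l - 2 = -2 + 2*l)
(15/(-283) + Y(8)/I(-21, -18))² = (15/(-283) + (-2 + 2*8)/3)² = (15*(-1/283) + (-2 + 16)*(⅓))² = (-15/283 + 14*(⅓))² = (-15/283 + 14/3)² = (3917/849)² = 15342889/720801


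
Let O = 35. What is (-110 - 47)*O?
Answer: -5495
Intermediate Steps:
(-110 - 47)*O = (-110 - 47)*35 = -157*35 = -5495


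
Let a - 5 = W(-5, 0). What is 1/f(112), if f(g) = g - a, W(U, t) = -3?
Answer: 1/110 ≈ 0.0090909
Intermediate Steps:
a = 2 (a = 5 - 3 = 2)
f(g) = -2 + g (f(g) = g - 1*2 = g - 2 = -2 + g)
1/f(112) = 1/(-2 + 112) = 1/110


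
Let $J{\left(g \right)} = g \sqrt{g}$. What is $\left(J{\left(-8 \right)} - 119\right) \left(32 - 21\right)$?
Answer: $-1309 - 176 i \sqrt{2} \approx -1309.0 - 248.9 i$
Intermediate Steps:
$J{\left(g \right)} = g^{\frac{3}{2}}$
$\left(J{\left(-8 \right)} - 119\right) \left(32 - 21\right) = \left(\left(-8\right)^{\frac{3}{2}} - 119\right) \left(32 - 21\right) = \left(- 16 i \sqrt{2} - 119\right) \left(32 - 21\right) = \left(-119 - 16 i \sqrt{2}\right) 11 = -1309 - 176 i \sqrt{2}$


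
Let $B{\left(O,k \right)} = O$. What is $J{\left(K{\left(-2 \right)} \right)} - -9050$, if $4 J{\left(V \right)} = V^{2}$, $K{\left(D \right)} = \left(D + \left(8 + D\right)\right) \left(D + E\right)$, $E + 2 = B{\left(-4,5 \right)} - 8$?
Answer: $10074$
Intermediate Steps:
$E = -14$ ($E = -2 - 12 = -14$)
$K{\left(D \right)} = \left(-14 + D\right) \left(8 + 2 D\right)$ ($K{\left(D \right)} = \left(D + \left(8 + D\right)\right) \left(D - 14\right) = \left(8 + 2 D\right) \left(-14 + D\right) = \left(-14 + D\right) \left(8 + 2 D\right)$)
$J{\left(V \right)} = \frac{V^{2}}{4}$
$J{\left(K{\left(-2 \right)} \right)} - -9050 = \frac{\left(-112 - -40 + 2 \left(-2\right)^{2}\right)^{2}}{4} - -9050 = \frac{\left(-112 + 40 + 2 \cdot 4\right)^{2}}{4} + 9050 = \frac{\left(-112 + 40 + 8\right)^{2}}{4} + 9050 = \frac{\left(-64\right)^{2}}{4} + 9050 = \frac{1}{4} \cdot 4096 + 9050 = 1024 + 9050 = 10074$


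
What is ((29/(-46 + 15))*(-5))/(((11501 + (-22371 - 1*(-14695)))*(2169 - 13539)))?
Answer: -29/269639550 ≈ -1.0755e-7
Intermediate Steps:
((29/(-46 + 15))*(-5))/(((11501 + (-22371 - 1*(-14695)))*(2169 - 13539))) = ((29/(-31))*(-5))/(((11501 + (-22371 + 14695))*(-11370))) = ((29*(-1/31))*(-5))/(((11501 - 7676)*(-11370))) = (-29/31*(-5))/((3825*(-11370))) = (145/31)/(-43490250) = (145/31)*(-1/43490250) = -29/269639550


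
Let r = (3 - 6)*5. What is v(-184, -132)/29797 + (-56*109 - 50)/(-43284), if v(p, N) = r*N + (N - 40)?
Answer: 130814105/644866674 ≈ 0.20285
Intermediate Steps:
r = -15 (r = -3*5 = -15)
v(p, N) = -40 - 14*N (v(p, N) = -15*N + (N - 40) = -15*N + (-40 + N) = -40 - 14*N)
v(-184, -132)/29797 + (-56*109 - 50)/(-43284) = (-40 - 14*(-132))/29797 + (-56*109 - 50)/(-43284) = (-40 + 1848)*(1/29797) + (-6104 - 50)*(-1/43284) = 1808*(1/29797) - 6154*(-1/43284) = 1808/29797 + 3077/21642 = 130814105/644866674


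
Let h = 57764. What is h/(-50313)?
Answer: -57764/50313 ≈ -1.1481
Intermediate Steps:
h/(-50313) = 57764/(-50313) = 57764*(-1/50313) = -57764/50313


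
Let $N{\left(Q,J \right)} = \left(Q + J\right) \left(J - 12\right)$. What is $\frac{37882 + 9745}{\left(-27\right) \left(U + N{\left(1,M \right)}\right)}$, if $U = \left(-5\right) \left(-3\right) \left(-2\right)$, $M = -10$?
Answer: $- \frac{47627}{4536} \approx -10.5$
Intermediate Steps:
$N{\left(Q,J \right)} = \left(-12 + J\right) \left(J + Q\right)$ ($N{\left(Q,J \right)} = \left(J + Q\right) \left(-12 + J\right) = \left(-12 + J\right) \left(J + Q\right)$)
$U = -30$ ($U = 15 \left(-2\right) = -30$)
$\frac{37882 + 9745}{\left(-27\right) \left(U + N{\left(1,M \right)}\right)} = \frac{37882 + 9745}{\left(-27\right) \left(-30 - \left(-98 - 100\right)\right)} = \frac{47627}{\left(-27\right) \left(-30 + \left(100 + 120 - 12 - 10\right)\right)} = \frac{47627}{\left(-27\right) \left(-30 + 198\right)} = \frac{47627}{\left(-27\right) 168} = \frac{47627}{-4536} = 47627 \left(- \frac{1}{4536}\right) = - \frac{47627}{4536}$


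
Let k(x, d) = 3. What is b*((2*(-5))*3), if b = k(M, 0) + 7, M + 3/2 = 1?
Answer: -300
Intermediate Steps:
M = -½ (M = -3/2 + 1 = -½ ≈ -0.50000)
b = 10 (b = 3 + 7 = 10)
b*((2*(-5))*3) = 10*((2*(-5))*3) = 10*(-10*3) = 10*(-30) = -300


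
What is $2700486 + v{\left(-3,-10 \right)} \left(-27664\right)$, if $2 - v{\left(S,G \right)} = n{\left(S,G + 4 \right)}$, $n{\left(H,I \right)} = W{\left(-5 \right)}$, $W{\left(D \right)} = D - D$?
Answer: $2645158$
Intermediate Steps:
$W{\left(D \right)} = 0$
$n{\left(H,I \right)} = 0$
$v{\left(S,G \right)} = 2$ ($v{\left(S,G \right)} = 2 - 0 = 2 + 0 = 2$)
$2700486 + v{\left(-3,-10 \right)} \left(-27664\right) = 2700486 + 2 \left(-27664\right) = 2700486 - 55328 = 2645158$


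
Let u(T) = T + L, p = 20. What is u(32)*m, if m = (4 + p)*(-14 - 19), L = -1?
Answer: -24552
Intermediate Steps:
u(T) = -1 + T (u(T) = T - 1 = -1 + T)
m = -792 (m = (4 + 20)*(-14 - 19) = 24*(-33) = -792)
u(32)*m = (-1 + 32)*(-792) = 31*(-792) = -24552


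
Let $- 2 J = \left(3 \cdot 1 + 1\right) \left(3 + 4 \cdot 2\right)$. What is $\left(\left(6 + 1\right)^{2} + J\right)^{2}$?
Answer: $729$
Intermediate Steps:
$J = -22$ ($J = - \frac{\left(3 \cdot 1 + 1\right) \left(3 + 4 \cdot 2\right)}{2} = - \frac{\left(3 + 1\right) \left(3 + 8\right)}{2} = - \frac{4 \cdot 11}{2} = \left(- \frac{1}{2}\right) 44 = -22$)
$\left(\left(6 + 1\right)^{2} + J\right)^{2} = \left(\left(6 + 1\right)^{2} - 22\right)^{2} = \left(7^{2} - 22\right)^{2} = \left(49 - 22\right)^{2} = 27^{2} = 729$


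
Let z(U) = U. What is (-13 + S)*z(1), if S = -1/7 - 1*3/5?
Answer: -481/35 ≈ -13.743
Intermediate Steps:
S = -26/35 (S = -1*⅐ - 3*⅕ = -⅐ - ⅗ = -26/35 ≈ -0.74286)
(-13 + S)*z(1) = (-13 - 26/35)*1 = -481/35*1 = -481/35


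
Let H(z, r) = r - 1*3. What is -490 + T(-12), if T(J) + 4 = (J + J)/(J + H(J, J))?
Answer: -4438/9 ≈ -493.11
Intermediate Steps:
H(z, r) = -3 + r (H(z, r) = r - 3 = -3 + r)
T(J) = -4 + 2*J/(-3 + 2*J) (T(J) = -4 + (J + J)/(J + (-3 + J)) = -4 + (2*J)/(-3 + 2*J) = -4 + 2*J/(-3 + 2*J))
-490 + T(-12) = -490 + 6*(2 - 1*(-12))/(-3 + 2*(-12)) = -490 + 6*(2 + 12)/(-3 - 24) = -490 + 6*14/(-27) = -490 + 6*(-1/27)*14 = -490 - 28/9 = -4438/9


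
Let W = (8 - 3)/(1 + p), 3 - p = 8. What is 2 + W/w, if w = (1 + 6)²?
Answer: 387/196 ≈ 1.9745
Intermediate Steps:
p = -5 (p = 3 - 1*8 = 3 - 8 = -5)
w = 49 (w = 7² = 49)
W = -5/4 (W = (8 - 3)/(1 - 5) = 5/(-4) = 5*(-¼) = -5/4 ≈ -1.2500)
2 + W/w = 2 - 5/4/49 = 2 - 5/4*1/49 = 2 - 5/196 = 387/196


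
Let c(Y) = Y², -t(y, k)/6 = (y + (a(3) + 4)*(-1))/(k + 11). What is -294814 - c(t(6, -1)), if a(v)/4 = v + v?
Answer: -7374706/25 ≈ -2.9499e+5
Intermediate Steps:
a(v) = 8*v (a(v) = 4*(v + v) = 4*(2*v) = 8*v)
t(y, k) = -6*(-28 + y)/(11 + k) (t(y, k) = -6*(y + (8*3 + 4)*(-1))/(k + 11) = -6*(y + (24 + 4)*(-1))/(11 + k) = -6*(y + 28*(-1))/(11 + k) = -6*(y - 28)/(11 + k) = -6*(-28 + y)/(11 + k))
-294814 - c(t(6, -1)) = -294814 - (6*(28 - 1*6)/(11 - 1))² = -294814 - (6*(28 - 6)/10)² = -294814 - (6*(⅒)*22)² = -294814 - (66/5)² = -294814 - 1*4356/25 = -294814 - 4356/25 = -7374706/25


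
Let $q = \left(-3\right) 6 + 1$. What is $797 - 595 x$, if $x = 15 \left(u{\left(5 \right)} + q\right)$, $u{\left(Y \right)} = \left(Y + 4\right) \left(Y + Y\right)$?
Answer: $-650728$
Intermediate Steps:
$u{\left(Y \right)} = 2 Y \left(4 + Y\right)$ ($u{\left(Y \right)} = \left(4 + Y\right) 2 Y = 2 Y \left(4 + Y\right)$)
$q = -17$ ($q = -18 + 1 = -17$)
$x = 1095$ ($x = 15 \left(2 \cdot 5 \left(4 + 5\right) - 17\right) = 15 \left(2 \cdot 5 \cdot 9 - 17\right) = 15 \left(90 - 17\right) = 15 \cdot 73 = 1095$)
$797 - 595 x = 797 - 651525 = -650728$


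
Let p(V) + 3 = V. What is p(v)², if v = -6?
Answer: 81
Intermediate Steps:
p(V) = -3 + V
p(v)² = (-3 - 6)² = (-9)² = 81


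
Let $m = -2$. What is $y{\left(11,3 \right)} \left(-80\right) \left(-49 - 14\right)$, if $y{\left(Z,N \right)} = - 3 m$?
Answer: $30240$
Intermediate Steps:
$y{\left(Z,N \right)} = 6$ ($y{\left(Z,N \right)} = \left(-3\right) \left(-2\right) = 6$)
$y{\left(11,3 \right)} \left(-80\right) \left(-49 - 14\right) = 6 \left(-80\right) \left(-49 - 14\right) = \left(-480\right) \left(-63\right) = 30240$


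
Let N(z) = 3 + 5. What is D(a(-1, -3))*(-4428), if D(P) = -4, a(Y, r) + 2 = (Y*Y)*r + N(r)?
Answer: 17712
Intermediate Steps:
N(z) = 8
a(Y, r) = 6 + r*Y² (a(Y, r) = -2 + ((Y*Y)*r + 8) = -2 + (Y²*r + 8) = -2 + (r*Y² + 8) = -2 + (8 + r*Y²) = 6 + r*Y²)
D(a(-1, -3))*(-4428) = -4*(-4428) = 17712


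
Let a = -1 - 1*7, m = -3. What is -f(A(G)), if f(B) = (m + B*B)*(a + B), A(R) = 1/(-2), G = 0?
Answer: -187/8 ≈ -23.375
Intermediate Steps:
a = -8 (a = -1 - 7 = -8)
A(R) = -1/2
f(B) = (-8 + B)*(-3 + B**2) (f(B) = (-3 + B*B)*(-8 + B) = (-3 + B**2)*(-8 + B) = (-8 + B)*(-3 + B**2))
-f(A(G)) = -(24 + (-1/2)**3 - 8*(-1/2)**2 - 3*(-1/2)) = -(24 - 1/8 - 8*1/4 + 3/2) = -(24 - 1/8 - 2 + 3/2) = -1*187/8 = -187/8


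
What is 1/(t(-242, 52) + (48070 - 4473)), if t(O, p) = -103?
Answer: 1/43494 ≈ 2.2992e-5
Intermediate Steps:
1/(t(-242, 52) + (48070 - 4473)) = 1/(-103 + (48070 - 4473)) = 1/(-103 + 43597) = 1/43494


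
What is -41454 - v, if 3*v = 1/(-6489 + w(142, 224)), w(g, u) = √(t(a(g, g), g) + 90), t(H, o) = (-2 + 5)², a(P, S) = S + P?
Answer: -581834829275/14035674 + √11/42107022 ≈ -41454.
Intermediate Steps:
a(P, S) = P + S
t(H, o) = 9 (t(H, o) = 3² = 9)
w(g, u) = 3*√11 (w(g, u) = √(9 + 90) = √99 = 3*√11)
v = 1/(3*(-6489 + 3*√11)) ≈ -5.1448e-5
-41454 - v = -41454 - (-721/14035674 - √11/42107022) = -41454 + (721/14035674 + √11/42107022) = -581834829275/14035674 + √11/42107022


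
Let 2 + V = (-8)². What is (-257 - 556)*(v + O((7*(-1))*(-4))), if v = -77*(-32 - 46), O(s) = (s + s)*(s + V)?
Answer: -8980398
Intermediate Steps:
V = 62 (V = -2 + (-8)² = -2 + 64 = 62)
O(s) = 2*s*(62 + s) (O(s) = (s + s)*(s + 62) = (2*s)*(62 + s) = 2*s*(62 + s))
v = 6006 (v = -77*(-78) = 6006)
(-257 - 556)*(v + O((7*(-1))*(-4))) = (-257 - 556)*(6006 + 2*((7*(-1))*(-4))*(62 + (7*(-1))*(-4))) = -813*(6006 + 2*(-7*(-4))*(62 - 7*(-4))) = -813*(6006 + 2*28*(62 + 28)) = -813*(6006 + 2*28*90) = -813*(6006 + 5040) = -813*11046 = -8980398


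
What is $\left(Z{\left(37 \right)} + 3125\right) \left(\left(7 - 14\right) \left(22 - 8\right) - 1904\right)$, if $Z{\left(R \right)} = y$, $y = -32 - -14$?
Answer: $-6220214$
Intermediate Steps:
$y = -18$ ($y = -32 + 14 = -18$)
$Z{\left(R \right)} = -18$
$\left(Z{\left(37 \right)} + 3125\right) \left(\left(7 - 14\right) \left(22 - 8\right) - 1904\right) = \left(-18 + 3125\right) \left(\left(7 - 14\right) \left(22 - 8\right) - 1904\right) = 3107 \left(\left(7 - 14\right) 14 - 1904\right) = 3107 \left(\left(-7\right) 14 - 1904\right) = 3107 \left(-98 - 1904\right) = 3107 \left(-2002\right) = -6220214$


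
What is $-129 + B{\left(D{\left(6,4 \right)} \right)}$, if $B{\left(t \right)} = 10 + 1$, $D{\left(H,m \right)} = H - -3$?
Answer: $-118$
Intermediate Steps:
$D{\left(H,m \right)} = 3 + H$ ($D{\left(H,m \right)} = H + 3 = 3 + H$)
$B{\left(t \right)} = 11$
$-129 + B{\left(D{\left(6,4 \right)} \right)} = -129 + 11 = -118$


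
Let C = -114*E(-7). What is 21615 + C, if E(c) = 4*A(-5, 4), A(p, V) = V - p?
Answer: 17511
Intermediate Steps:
E(c) = 36 (E(c) = 4*(4 - 1*(-5)) = 4*(4 + 5) = 4*9 = 36)
C = -4104 (C = -114*36 = -4104)
21615 + C = 21615 - 4104 = 17511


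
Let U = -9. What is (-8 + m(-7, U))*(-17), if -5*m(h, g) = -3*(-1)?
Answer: 731/5 ≈ 146.20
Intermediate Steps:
m(h, g) = -⅗ (m(h, g) = -(-3)*(-1)/5 = -⅕*3 = -⅗)
(-8 + m(-7, U))*(-17) = (-8 - ⅗)*(-17) = -43/5*(-17) = 731/5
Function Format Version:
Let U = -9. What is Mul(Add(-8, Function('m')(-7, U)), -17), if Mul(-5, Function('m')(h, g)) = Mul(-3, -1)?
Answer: Rational(731, 5) ≈ 146.20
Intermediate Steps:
Function('m')(h, g) = Rational(-3, 5) (Function('m')(h, g) = Mul(Rational(-1, 5), Mul(-3, -1)) = Mul(Rational(-1, 5), 3) = Rational(-3, 5))
Mul(Add(-8, Function('m')(-7, U)), -17) = Mul(Add(-8, Rational(-3, 5)), -17) = Mul(Rational(-43, 5), -17) = Rational(731, 5)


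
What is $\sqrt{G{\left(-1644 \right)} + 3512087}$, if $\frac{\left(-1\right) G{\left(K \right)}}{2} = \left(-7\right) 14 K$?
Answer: $\sqrt{3189863} \approx 1786.0$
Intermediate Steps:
$G{\left(K \right)} = 196 K$ ($G{\left(K \right)} = - 2 \left(-7\right) 14 K = - 2 \left(- 98 K\right) = 196 K$)
$\sqrt{G{\left(-1644 \right)} + 3512087} = \sqrt{196 \left(-1644\right) + 3512087} = \sqrt{-322224 + 3512087} = \sqrt{3189863}$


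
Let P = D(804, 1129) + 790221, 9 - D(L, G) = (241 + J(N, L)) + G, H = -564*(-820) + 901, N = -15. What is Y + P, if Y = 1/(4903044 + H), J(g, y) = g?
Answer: 4233438521876/5366425 ≈ 7.8888e+5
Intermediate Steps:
H = 463381 (H = 462480 + 901 = 463381)
D(L, G) = -217 - G (D(L, G) = 9 - ((241 - 15) + G) = 9 - (226 + G) = 9 + (-226 - G) = -217 - G)
P = 788875 (P = (-217 - 1*1129) + 790221 = (-217 - 1129) + 790221 = -1346 + 790221 = 788875)
Y = 1/5366425 (Y = 1/(4903044 + 463381) = 1/5366425 ≈ 1.8634e-7)
Y + P = 1/5366425 + 788875 = 4233438521876/5366425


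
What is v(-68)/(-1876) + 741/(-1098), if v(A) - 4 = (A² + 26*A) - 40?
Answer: -373873/171654 ≈ -2.1781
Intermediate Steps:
v(A) = -36 + A² + 26*A (v(A) = 4 + ((A² + 26*A) - 40) = 4 + (-40 + A² + 26*A) = -36 + A² + 26*A)
v(-68)/(-1876) + 741/(-1098) = (-36 + (-68)² + 26*(-68))/(-1876) + 741/(-1098) = (-36 + 4624 - 1768)*(-1/1876) + 741*(-1/1098) = 2820*(-1/1876) - 247/366 = -705/469 - 247/366 = -373873/171654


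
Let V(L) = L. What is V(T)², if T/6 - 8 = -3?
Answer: 900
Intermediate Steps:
T = 30 (T = 48 + 6*(-3) = 48 - 18 = 30)
V(T)² = 30² = 900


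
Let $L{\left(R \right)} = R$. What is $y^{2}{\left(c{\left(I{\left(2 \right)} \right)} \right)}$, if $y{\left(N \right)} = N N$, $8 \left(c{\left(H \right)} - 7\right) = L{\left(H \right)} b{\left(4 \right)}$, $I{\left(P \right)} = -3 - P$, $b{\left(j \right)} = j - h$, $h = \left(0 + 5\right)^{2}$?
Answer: $\frac{671898241}{4096} \approx 1.6404 \cdot 10^{5}$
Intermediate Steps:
$h = 25$ ($h = 5^{2} = 25$)
$b{\left(j \right)} = -25 + j$ ($b{\left(j \right)} = j - 25 = -25 + j$)
$c{\left(H \right)} = 7 - \frac{21 H}{8}$ ($c{\left(H \right)} = 7 + \frac{H \left(-25 + 4\right)}{8} = 7 + \frac{H \left(-21\right)}{8} = 7 + \frac{\left(-21\right) H}{8} = 7 - \frac{21 H}{8}$)
$y{\left(N \right)} = N^{2}$
$y^{2}{\left(c{\left(I{\left(2 \right)} \right)} \right)} = \left(\left(7 - \frac{21 \left(-3 - 2\right)}{8}\right)^{2}\right)^{2} = \left(\left(7 - - \frac{105}{8}\right)^{2}\right)^{2} = \left(\left(7 + \frac{105}{8}\right)^{2}\right)^{2} = \left(\left(\frac{161}{8}\right)^{2}\right)^{2} = \left(\frac{25921}{64}\right)^{2} = \frac{671898241}{4096}$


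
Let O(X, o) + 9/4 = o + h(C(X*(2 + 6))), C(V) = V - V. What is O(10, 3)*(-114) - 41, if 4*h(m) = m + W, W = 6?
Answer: -595/2 ≈ -297.50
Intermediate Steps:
C(V) = 0
h(m) = 3/2 + m/4 (h(m) = (m + 6)/4 = (6 + m)/4 = 3/2 + m/4)
O(X, o) = -3/4 + o (O(X, o) = -9/4 + (o + (3/2 + (1/4)*0)) = -9/4 + (o + (3/2 + 0)) = -9/4 + (o + 3/2) = -9/4 + (3/2 + o) = -3/4 + o)
O(10, 3)*(-114) - 41 = (-3/4 + 3)*(-114) - 41 = (9/4)*(-114) - 41 = -513/2 - 41 = -595/2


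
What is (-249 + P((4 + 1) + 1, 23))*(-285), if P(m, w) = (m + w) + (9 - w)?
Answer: 66690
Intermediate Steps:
P(m, w) = 9 + m
(-249 + P((4 + 1) + 1, 23))*(-285) = (-249 + (9 + ((4 + 1) + 1)))*(-285) = (-249 + (9 + (5 + 1)))*(-285) = (-249 + (9 + 6))*(-285) = (-249 + 15)*(-285) = -234*(-285) = 66690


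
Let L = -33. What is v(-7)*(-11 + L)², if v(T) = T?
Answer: -13552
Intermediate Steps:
v(-7)*(-11 + L)² = -7*(-11 - 33)² = -7*(-44)² = -7*1936 = -13552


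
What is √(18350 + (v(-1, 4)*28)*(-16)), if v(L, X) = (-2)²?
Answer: √16558 ≈ 128.68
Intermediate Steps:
v(L, X) = 4
√(18350 + (v(-1, 4)*28)*(-16)) = √(18350 + (4*28)*(-16)) = √(18350 + 112*(-16)) = √(18350 - 1792) = √16558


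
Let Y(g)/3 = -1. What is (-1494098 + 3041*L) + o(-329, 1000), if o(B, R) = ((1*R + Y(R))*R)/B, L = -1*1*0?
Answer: -492555242/329 ≈ -1.4971e+6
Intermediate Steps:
Y(g) = -3 (Y(g) = 3*(-1) = -3)
L = 0 (L = -1*0 = 0)
o(B, R) = R*(-3 + R)/B (o(B, R) = ((1*R - 3)*R)/B = ((R - 3)*R)/B = ((-3 + R)*R)/B = (R*(-3 + R))/B = R*(-3 + R)/B)
(-1494098 + 3041*L) + o(-329, 1000) = (-1494098 + 3041*0) + 1000*(-3 + 1000)/(-329) = (-1494098 + 0) + 1000*(-1/329)*997 = -1494098 - 997000/329 = -492555242/329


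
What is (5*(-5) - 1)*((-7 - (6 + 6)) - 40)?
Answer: 1534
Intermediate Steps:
(5*(-5) - 1)*((-7 - (6 + 6)) - 40) = (-25 - 1)*((-7 - 1*12) - 40) = -26*((-7 - 12) - 40) = -26*(-19 - 40) = -26*(-59) = 1534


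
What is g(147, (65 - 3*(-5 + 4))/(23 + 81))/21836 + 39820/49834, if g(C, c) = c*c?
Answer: 293901418773/367803225712 ≈ 0.79907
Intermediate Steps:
g(C, c) = c²
g(147, (65 - 3*(-5 + 4))/(23 + 81))/21836 + 39820/49834 = ((65 - 3*(-5 + 4))/(23 + 81))²/21836 + 39820/49834 = ((65 - 3*(-1))/104)²*(1/21836) + 39820*(1/49834) = ((65 + 3)*(1/104))²*(1/21836) + 19910/24917 = (68*(1/104))²*(1/21836) + 19910/24917 = (17/26)²*(1/21836) + 19910/24917 = (289/676)*(1/21836) + 19910/24917 = 289/14761136 + 19910/24917 = 293901418773/367803225712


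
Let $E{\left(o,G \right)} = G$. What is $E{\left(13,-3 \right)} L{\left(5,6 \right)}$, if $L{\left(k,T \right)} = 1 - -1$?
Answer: $-6$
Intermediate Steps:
$L{\left(k,T \right)} = 2$ ($L{\left(k,T \right)} = 1 + 1 = 2$)
$E{\left(13,-3 \right)} L{\left(5,6 \right)} = \left(-3\right) 2 = -6$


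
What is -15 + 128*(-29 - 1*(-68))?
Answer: 4977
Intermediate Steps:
-15 + 128*(-29 - 1*(-68)) = -15 + 128*(-29 + 68) = -15 + 128*39 = -15 + 4992 = 4977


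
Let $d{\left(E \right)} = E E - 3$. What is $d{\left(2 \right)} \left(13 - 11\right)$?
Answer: $2$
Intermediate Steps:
$d{\left(E \right)} = -3 + E^{2}$ ($d{\left(E \right)} = E^{2} - 3 = -3 + E^{2}$)
$d{\left(2 \right)} \left(13 - 11\right) = \left(-3 + 2^{2}\right) \left(13 - 11\right) = \left(-3 + 4\right) 2 = 1 \cdot 2 = 2$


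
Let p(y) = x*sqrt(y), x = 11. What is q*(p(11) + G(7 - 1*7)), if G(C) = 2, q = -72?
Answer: -144 - 792*sqrt(11) ≈ -2770.8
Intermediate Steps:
p(y) = 11*sqrt(y)
q*(p(11) + G(7 - 1*7)) = -72*(11*sqrt(11) + 2) = -72*(2 + 11*sqrt(11)) = -144 - 792*sqrt(11)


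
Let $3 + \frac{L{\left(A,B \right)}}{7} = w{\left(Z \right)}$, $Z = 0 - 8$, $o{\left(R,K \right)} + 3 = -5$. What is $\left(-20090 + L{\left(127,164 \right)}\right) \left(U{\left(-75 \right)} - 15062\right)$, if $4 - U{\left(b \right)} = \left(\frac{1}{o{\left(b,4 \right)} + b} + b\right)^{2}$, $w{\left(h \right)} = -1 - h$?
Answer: $\frac{2858787613556}{6889} \approx 4.1498 \cdot 10^{8}$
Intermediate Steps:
$o{\left(R,K \right)} = -8$ ($o{\left(R,K \right)} = -3 - 5 = -8$)
$Z = -8$ ($Z = 0 - 8 = -8$)
$L{\left(A,B \right)} = 28$ ($L{\left(A,B \right)} = -21 + 7 \left(-1 - -8\right) = -21 + 7 \left(-1 + 8\right) = -21 + 7 \cdot 7 = -21 + 49 = 28$)
$U{\left(b \right)} = 4 - \left(b + \frac{1}{-8 + b}\right)^{2}$ ($U{\left(b \right)} = 4 - \left(\frac{1}{-8 + b} + b\right)^{2} = 4 - \left(b + \frac{1}{-8 + b}\right)^{2}$)
$\left(-20090 + L{\left(127,164 \right)}\right) \left(U{\left(-75 \right)} - 15062\right) = \left(-20090 + 28\right) \left(\left(4 - \frac{\left(1 + \left(-75\right)^{2} - -600\right)^{2}}{\left(-8 - 75\right)^{2}}\right) - 15062\right) = - 20062 \left(\left(4 - \frac{\left(1 + 5625 + 600\right)^{2}}{6889}\right) - 15062\right) = - 20062 \left(\left(4 - \frac{6226^{2}}{6889}\right) - 15062\right) = - 20062 \left(\left(4 - \frac{1}{6889} \cdot 38763076\right) - 15062\right) = - 20062 \left(\left(4 - \frac{38763076}{6889}\right) - 15062\right) = - 20062 \left(- \frac{38735520}{6889} - 15062\right) = \left(-20062\right) \left(- \frac{142497638}{6889}\right) = \frac{2858787613556}{6889}$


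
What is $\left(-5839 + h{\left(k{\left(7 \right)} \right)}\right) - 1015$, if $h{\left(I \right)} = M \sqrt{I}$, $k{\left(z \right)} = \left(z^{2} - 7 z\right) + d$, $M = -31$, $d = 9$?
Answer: $-6947$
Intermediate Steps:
$k{\left(z \right)} = 9 + z^{2} - 7 z$ ($k{\left(z \right)} = \left(z^{2} - 7 z\right) + 9 = 9 + z^{2} - 7 z$)
$h{\left(I \right)} = - 31 \sqrt{I}$
$\left(-5839 + h{\left(k{\left(7 \right)} \right)}\right) - 1015 = \left(-5839 - 31 \sqrt{9 + 7^{2} - 49}\right) - 1015 = \left(-5839 - 31 \sqrt{9 + 49 - 49}\right) - 1015 = \left(-5839 - 31 \sqrt{9}\right) - 1015 = \left(-5839 - 93\right) - 1015 = -5932 - 1015 = -6947$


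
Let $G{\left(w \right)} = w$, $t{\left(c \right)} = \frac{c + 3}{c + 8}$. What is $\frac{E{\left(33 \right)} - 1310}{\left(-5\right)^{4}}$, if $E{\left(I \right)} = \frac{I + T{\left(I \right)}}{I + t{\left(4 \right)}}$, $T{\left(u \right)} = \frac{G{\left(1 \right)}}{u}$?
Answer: $- \frac{1160574}{554125} \approx -2.0944$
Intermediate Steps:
$t{\left(c \right)} = \frac{3 + c}{8 + c}$
$T{\left(u \right)} = \frac{1}{u}$ ($T{\left(u \right)} = 1 \frac{1}{u} = \frac{1}{u}$)
$E{\left(I \right)} = \frac{I + \frac{1}{I}}{\frac{7}{12} + I}$ ($E{\left(I \right)} = \frac{I + \frac{1}{I}}{I + \frac{3 + 4}{8 + 4}} = \frac{I + \frac{1}{I}}{I + \frac{1}{12} \cdot 7} = \frac{I + \frac{1}{I}}{I + \frac{7}{12}} = \frac{I + \frac{1}{I}}{\frac{7}{12} + I}$)
$\frac{E{\left(33 \right)} - 1310}{\left(-5\right)^{4}} = \frac{\frac{12 \left(1 + 33^{2}\right)}{33 \left(7 + 12 \cdot 33\right)} - 1310}{\left(-5\right)^{4}} = \frac{12 \cdot \frac{1}{33} \frac{1}{7 + 396} \left(1 + 1089\right) - 1310}{625} = \left(12 \cdot \frac{1}{33} \cdot \frac{1}{403} \cdot 1090 - 1310\right) \frac{1}{625} = \left(\frac{4360}{4433} - 1310\right) \frac{1}{625} = \left(- \frac{5802870}{4433}\right) \frac{1}{625} = - \frac{1160574}{554125}$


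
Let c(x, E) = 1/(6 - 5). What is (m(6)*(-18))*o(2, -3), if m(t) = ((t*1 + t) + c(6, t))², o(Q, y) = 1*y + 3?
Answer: 0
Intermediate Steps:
c(x, E) = 1 (c(x, E) = 1/1 = 1)
o(Q, y) = 3 + y (o(Q, y) = y + 3 = 3 + y)
m(t) = (1 + 2*t)² (m(t) = ((t*1 + t) + 1)² = ((t + t) + 1)² = (2*t + 1)² = (1 + 2*t)²)
(m(6)*(-18))*o(2, -3) = ((1 + 2*6)²*(-18))*(3 - 3) = ((1 + 12)²*(-18))*0 = (13²*(-18))*0 = (169*(-18))*0 = -3042*0 = 0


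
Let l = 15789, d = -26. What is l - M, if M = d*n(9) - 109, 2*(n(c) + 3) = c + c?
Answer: 16054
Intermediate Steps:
n(c) = -3 + c (n(c) = -3 + (c + c)/2 = -3 + (2*c)/2 = -3 + c)
M = -265 (M = -26*(-3 + 9) - 109 = -26*6 - 109 = -156 - 109 = -265)
l - M = 15789 - 1*(-265) = 15789 + 265 = 16054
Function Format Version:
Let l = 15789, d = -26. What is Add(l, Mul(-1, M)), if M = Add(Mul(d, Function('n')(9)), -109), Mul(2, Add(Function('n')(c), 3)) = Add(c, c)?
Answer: 16054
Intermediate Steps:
Function('n')(c) = Add(-3, c) (Function('n')(c) = Add(-3, Mul(Rational(1, 2), Add(c, c))) = Add(-3, Mul(Rational(1, 2), Mul(2, c))) = Add(-3, c))
M = -265 (M = Add(Mul(-26, Add(-3, 9)), -109) = Add(Mul(-26, 6), -109) = Add(-156, -109) = -265)
Add(l, Mul(-1, M)) = Add(15789, Mul(-1, -265)) = Add(15789, 265) = 16054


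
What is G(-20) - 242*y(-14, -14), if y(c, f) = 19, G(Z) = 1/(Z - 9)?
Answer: -133343/29 ≈ -4598.0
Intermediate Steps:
G(Z) = 1/(-9 + Z)
G(-20) - 242*y(-14, -14) = 1/(-9 - 20) - 242*19 = 1/(-29) - 4598 = -1/29 - 4598 = -133343/29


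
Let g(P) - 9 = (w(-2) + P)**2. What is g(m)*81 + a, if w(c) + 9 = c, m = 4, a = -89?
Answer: 4609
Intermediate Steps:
w(c) = -9 + c
g(P) = 9 + (-11 + P)**2 (g(P) = 9 + ((-9 - 2) + P)**2 = 9 + (-11 + P)**2)
g(m)*81 + a = (9 + (-11 + 4)**2)*81 - 89 = (9 + (-7)**2)*81 - 89 = (9 + 49)*81 - 89 = 58*81 - 89 = 4698 - 89 = 4609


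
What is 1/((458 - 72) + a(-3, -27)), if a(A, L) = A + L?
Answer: 1/356 ≈ 0.0028090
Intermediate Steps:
1/((458 - 72) + a(-3, -27)) = 1/((458 - 72) + (-3 - 27)) = 1/(386 - 30) = 1/356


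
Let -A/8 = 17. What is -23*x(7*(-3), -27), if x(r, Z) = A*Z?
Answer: -84456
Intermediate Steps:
A = -136 (A = -8*17 = -136)
x(r, Z) = -136*Z
-23*x(7*(-3), -27) = -(-3128)*(-27) = -23*3672 = -84456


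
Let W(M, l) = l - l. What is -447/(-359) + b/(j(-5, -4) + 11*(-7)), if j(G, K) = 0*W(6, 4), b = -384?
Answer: 172275/27643 ≈ 6.2321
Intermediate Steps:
W(M, l) = 0
j(G, K) = 0 (j(G, K) = 0*0 = 0)
-447/(-359) + b/(j(-5, -4) + 11*(-7)) = -447/(-359) - 384/(0 + 11*(-7)) = -447*(-1/359) - 384/(0 - 77) = 447/359 - 384/(-77) = 447/359 - 384*(-1/77) = 447/359 + 384/77 = 172275/27643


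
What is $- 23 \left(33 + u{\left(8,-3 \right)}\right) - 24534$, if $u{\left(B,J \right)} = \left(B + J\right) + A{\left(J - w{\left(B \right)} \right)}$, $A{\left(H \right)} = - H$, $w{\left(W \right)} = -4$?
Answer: $-25385$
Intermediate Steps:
$u{\left(B,J \right)} = -4 + B$ ($u{\left(B,J \right)} = \left(B + J\right) - \left(J - -4\right) = \left(B + J\right) - \left(J + 4\right) = \left(B + J\right) - \left(4 + J\right) = -4 + B$)
$- 23 \left(33 + u{\left(8,-3 \right)}\right) - 24534 = - 23 \left(33 + \left(-4 + 8\right)\right) - 24534 = - 23 \left(33 + 4\right) - 24534 = \left(-23\right) 37 - 24534 = -851 - 24534 = -25385$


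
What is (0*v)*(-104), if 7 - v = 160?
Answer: 0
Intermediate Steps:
v = -153 (v = 7 - 1*160 = 7 - 160 = -153)
(0*v)*(-104) = (0*(-153))*(-104) = 0*(-104) = 0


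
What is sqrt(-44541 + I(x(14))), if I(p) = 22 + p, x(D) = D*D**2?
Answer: 5*I*sqrt(1671) ≈ 204.39*I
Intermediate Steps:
x(D) = D**3
sqrt(-44541 + I(x(14))) = sqrt(-44541 + (22 + 14**3)) = sqrt(-44541 + (22 + 2744)) = sqrt(-44541 + 2766) = sqrt(-41775) = 5*I*sqrt(1671)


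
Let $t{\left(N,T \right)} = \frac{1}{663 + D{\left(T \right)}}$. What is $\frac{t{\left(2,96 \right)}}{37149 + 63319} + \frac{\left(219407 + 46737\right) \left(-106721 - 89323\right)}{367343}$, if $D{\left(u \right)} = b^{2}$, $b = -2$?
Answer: $- \frac{120566270729980037}{848842980052} \approx -1.4204 \cdot 10^{5}$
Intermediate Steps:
$D{\left(u \right)} = 4$ ($D{\left(u \right)} = \left(-2\right)^{2} = 4$)
$t{\left(N,T \right)} = \frac{1}{667}$ ($t{\left(N,T \right)} = \frac{1}{663 + 4} = \frac{1}{667}$)
$\frac{t{\left(2,96 \right)}}{37149 + 63319} + \frac{\left(219407 + 46737\right) \left(-106721 - 89323\right)}{367343} = \frac{1}{667 \left(37149 + 63319\right)} + \frac{\left(219407 + 46737\right) \left(-106721 - 89323\right)}{367343} = \frac{1}{667 \cdot 100468} + 266144 \left(-196044\right) \frac{1}{367343} = \frac{1}{667} \cdot \frac{1}{100468} - \frac{52175934336}{367343} = \frac{1}{67012156} - \frac{52175934336}{367343} = - \frac{120566270729980037}{848842980052}$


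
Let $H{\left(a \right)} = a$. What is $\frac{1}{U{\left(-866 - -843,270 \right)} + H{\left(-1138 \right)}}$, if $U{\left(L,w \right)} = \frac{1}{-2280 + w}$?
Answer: $- \frac{2010}{2287381} \approx -0.00087873$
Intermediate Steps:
$\frac{1}{U{\left(-866 - -843,270 \right)} + H{\left(-1138 \right)}} = \frac{1}{\frac{1}{-2280 + 270} - 1138} = \frac{1}{\frac{1}{-2010} - 1138} = \frac{1}{- \frac{1}{2010} - 1138} = \frac{1}{- \frac{2287381}{2010}} = - \frac{2010}{2287381}$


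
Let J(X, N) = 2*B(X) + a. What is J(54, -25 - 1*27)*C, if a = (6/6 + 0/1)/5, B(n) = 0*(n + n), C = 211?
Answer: 211/5 ≈ 42.200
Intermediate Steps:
B(n) = 0 (B(n) = 0*(2*n) = 0)
a = ⅕ (a = (6*(⅙) + 0*1)*(⅕) = (1 + 0)*(⅕) = 1*(⅕) = ⅕ ≈ 0.20000)
J(X, N) = ⅕ (J(X, N) = 2*0 + ⅕ = 0 + ⅕ = ⅕)
J(54, -25 - 1*27)*C = (⅕)*211 = 211/5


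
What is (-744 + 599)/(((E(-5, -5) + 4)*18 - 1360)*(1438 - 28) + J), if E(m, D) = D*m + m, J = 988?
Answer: 145/1307492 ≈ 0.00011090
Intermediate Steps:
E(m, D) = m + D*m
(-744 + 599)/(((E(-5, -5) + 4)*18 - 1360)*(1438 - 28) + J) = (-744 + 599)/(((-5*(1 - 5) + 4)*18 - 1360)*(1438 - 28) + 988) = -145/(((-5*(-4) + 4)*18 - 1360)*1410 + 988) = -145/(((20 + 4)*18 - 1360)*1410 + 988) = -145/((24*18 - 1360)*1410 + 988) = -145/((432 - 1360)*1410 + 988) = -145/(-928*1410 + 988) = -145/(-1308480 + 988) = -145/(-1307492) = -145*(-1/1307492) = 145/1307492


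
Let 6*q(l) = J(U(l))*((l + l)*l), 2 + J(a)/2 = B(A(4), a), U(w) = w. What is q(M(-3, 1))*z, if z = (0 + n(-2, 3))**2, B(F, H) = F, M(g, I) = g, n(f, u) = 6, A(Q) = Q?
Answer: 432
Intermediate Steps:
J(a) = 4 (J(a) = -4 + 2*4 = -4 + 8 = 4)
q(l) = 4*l**2/3 (q(l) = (4*((l + l)*l))/6 = (4*((2*l)*l))/6 = (4*(2*l**2))/6 = (8*l**2)/6 = 4*l**2/3)
z = 36 (z = (0 + 6)**2 = 6**2 = 36)
q(M(-3, 1))*z = ((4/3)*(-3)**2)*36 = ((4/3)*9)*36 = 12*36 = 432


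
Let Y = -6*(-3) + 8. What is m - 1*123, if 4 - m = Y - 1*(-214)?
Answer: -359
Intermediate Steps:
Y = 26 (Y = 18 + 8 = 26)
m = -236 (m = 4 - (26 - 1*(-214)) = 4 - (26 + 214) = 4 - 1*240 = 4 - 240 = -236)
m - 1*123 = -236 - 1*123 = -236 - 123 = -359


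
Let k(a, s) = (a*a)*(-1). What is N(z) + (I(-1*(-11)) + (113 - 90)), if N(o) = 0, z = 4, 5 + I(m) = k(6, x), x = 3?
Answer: -18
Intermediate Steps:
k(a, s) = -a² (k(a, s) = a²*(-1) = -a²)
I(m) = -41 (I(m) = -5 - 1*6² = -5 - 1*36 = -5 - 36 = -41)
N(z) + (I(-1*(-11)) + (113 - 90)) = 0 + (-41 + (113 - 90)) = 0 + (-41 + 23) = 0 - 18 = -18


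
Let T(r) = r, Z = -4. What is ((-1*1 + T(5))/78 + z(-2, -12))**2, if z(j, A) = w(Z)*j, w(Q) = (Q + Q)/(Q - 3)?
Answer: 372100/74529 ≈ 4.9927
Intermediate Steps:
w(Q) = 2*Q/(-3 + Q) (w(Q) = (2*Q)/(-3 + Q) = 2*Q/(-3 + Q))
z(j, A) = 8*j/7 (z(j, A) = (2*(-4)/(-3 - 4))*j = (2*(-4)/(-7))*j = (2*(-4)*(-1/7))*j = 8*j/7)
((-1*1 + T(5))/78 + z(-2, -12))**2 = ((-1*1 + 5)/78 + (8/7)*(-2))**2 = ((-1 + 5)*(1/78) - 16/7)**2 = (4*(1/78) - 16/7)**2 = (2/39 - 16/7)**2 = (-610/273)**2 = 372100/74529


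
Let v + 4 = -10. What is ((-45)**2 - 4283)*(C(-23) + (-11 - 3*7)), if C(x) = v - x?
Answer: 51934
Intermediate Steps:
v = -14 (v = -4 - 10 = -14)
C(x) = -14 - x
((-45)**2 - 4283)*(C(-23) + (-11 - 3*7)) = ((-45)**2 - 4283)*((-14 - 1*(-23)) + (-11 - 3*7)) = (2025 - 4283)*((-14 + 23) + (-11 - 21)) = -2258*(9 - 32) = -2258*(-23) = 51934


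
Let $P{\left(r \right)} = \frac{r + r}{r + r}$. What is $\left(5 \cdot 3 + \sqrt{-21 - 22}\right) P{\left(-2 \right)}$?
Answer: $15 + i \sqrt{43} \approx 15.0 + 6.5574 i$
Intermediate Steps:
$P{\left(r \right)} = 1$ ($P{\left(r \right)} = \frac{2 r}{2 r} = 2 r \frac{1}{2 r} = 1$)
$\left(5 \cdot 3 + \sqrt{-21 - 22}\right) P{\left(-2 \right)} = \left(5 \cdot 3 + \sqrt{-21 - 22}\right) 1 = \left(15 + \sqrt{-43}\right) 1 = \left(15 + i \sqrt{43}\right) 1 = 15 + i \sqrt{43}$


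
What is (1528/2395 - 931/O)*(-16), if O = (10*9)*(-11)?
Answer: -5987944/237105 ≈ -25.254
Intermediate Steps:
O = -990 (O = 90*(-11) = -990)
(1528/2395 - 931/O)*(-16) = (1528/2395 - 931/(-990))*(-16) = (1528*(1/2395) - 931*(-1/990))*(-16) = (1528/2395 + 931/990)*(-16) = (748493/474210)*(-16) = -5987944/237105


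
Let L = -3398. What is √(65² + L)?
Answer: √827 ≈ 28.758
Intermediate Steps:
√(65² + L) = √(65² - 3398) = √(4225 - 3398) = √827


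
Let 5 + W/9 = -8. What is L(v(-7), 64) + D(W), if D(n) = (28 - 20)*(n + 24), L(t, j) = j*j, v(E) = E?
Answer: 3352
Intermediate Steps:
W = -117 (W = -45 + 9*(-8) = -45 - 72 = -117)
L(t, j) = j²
D(n) = 192 + 8*n (D(n) = 8*(24 + n) = 192 + 8*n)
L(v(-7), 64) + D(W) = 64² + (192 + 8*(-117)) = 4096 + (192 - 936) = 4096 - 744 = 3352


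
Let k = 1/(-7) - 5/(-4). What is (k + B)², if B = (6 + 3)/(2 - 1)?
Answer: 80089/784 ≈ 102.15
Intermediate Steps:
B = 9 (B = 9/1 = 9*1 = 9)
k = 31/28 (k = 1*(-⅐) - 5*(-¼) = -⅐ + 5/4 = 31/28 ≈ 1.1071)
(k + B)² = (31/28 + 9)² = (283/28)² = 80089/784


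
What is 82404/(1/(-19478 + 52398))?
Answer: 2712739680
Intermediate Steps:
82404/(1/(-19478 + 52398)) = 82404/(1/32920) = 82404*32920 = 2712739680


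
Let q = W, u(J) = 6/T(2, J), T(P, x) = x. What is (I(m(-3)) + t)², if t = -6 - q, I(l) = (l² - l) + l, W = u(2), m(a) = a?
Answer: 0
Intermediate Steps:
u(J) = 6/J
W = 3 (W = 6/2 = 6*(½) = 3)
I(l) = l²
q = 3
t = -9 (t = -6 - 1*3 = -6 - 3 = -9)
(I(m(-3)) + t)² = ((-3)² - 9)² = (9 - 9)² = 0² = 0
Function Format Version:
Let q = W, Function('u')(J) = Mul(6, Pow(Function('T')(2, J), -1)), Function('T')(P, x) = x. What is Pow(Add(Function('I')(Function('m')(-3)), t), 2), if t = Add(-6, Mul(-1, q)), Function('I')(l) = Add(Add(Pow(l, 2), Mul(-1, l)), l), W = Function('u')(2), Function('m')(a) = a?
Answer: 0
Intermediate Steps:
Function('u')(J) = Mul(6, Pow(J, -1))
W = 3 (W = Mul(6, Pow(2, -1)) = Mul(6, Rational(1, 2)) = 3)
Function('I')(l) = Pow(l, 2)
q = 3
t = -9 (t = Add(-6, Mul(-1, 3)) = Add(-6, -3) = -9)
Pow(Add(Function('I')(Function('m')(-3)), t), 2) = Pow(Add(Pow(-3, 2), -9), 2) = Pow(Add(9, -9), 2) = Pow(0, 2) = 0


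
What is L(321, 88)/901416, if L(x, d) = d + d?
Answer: 22/112677 ≈ 0.00019525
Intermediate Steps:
L(x, d) = 2*d
L(321, 88)/901416 = (2*88)/901416 = 176*(1/901416) = 22/112677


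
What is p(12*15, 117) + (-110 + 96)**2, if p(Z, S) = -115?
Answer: 81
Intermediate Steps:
p(12*15, 117) + (-110 + 96)**2 = -115 + (-110 + 96)**2 = -115 + (-14)**2 = -115 + 196 = 81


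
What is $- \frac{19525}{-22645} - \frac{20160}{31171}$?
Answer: $\frac{4345445}{20167637} \approx 0.21547$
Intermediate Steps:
$- \frac{19525}{-22645} - \frac{20160}{31171} = \left(-19525\right) \left(- \frac{1}{22645}\right) - \frac{2880}{4453} = \frac{3905}{4529} - \frac{2880}{4453} = \frac{4345445}{20167637}$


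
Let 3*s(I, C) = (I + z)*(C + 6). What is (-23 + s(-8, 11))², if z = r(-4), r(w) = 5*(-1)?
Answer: 84100/9 ≈ 9344.4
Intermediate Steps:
r(w) = -5
z = -5
s(I, C) = (-5 + I)*(6 + C)/3 (s(I, C) = ((I - 5)*(C + 6))/3 = ((-5 + I)*(6 + C))/3 = (-5 + I)*(6 + C)/3)
(-23 + s(-8, 11))² = (-23 + (-10 + 2*(-8) - 5/3*11 + (⅓)*11*(-8)))² = (-23 + (-10 - 16 - 55/3 - 88/3))² = (-23 - 221/3)² = (-290/3)² = 84100/9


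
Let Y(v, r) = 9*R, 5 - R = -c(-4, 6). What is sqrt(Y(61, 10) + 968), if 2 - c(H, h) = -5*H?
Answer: sqrt(851) ≈ 29.172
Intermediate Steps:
c(H, h) = 2 + 5*H (c(H, h) = 2 - (-5)*H = 2 + 5*H)
R = -13 (R = 5 - (-1)*(2 + 5*(-4)) = 5 - (-1)*(2 - 20) = 5 - (-1)*(-18) = 5 - 1*18 = 5 - 18 = -13)
Y(v, r) = -117 (Y(v, r) = 9*(-13) = -117)
sqrt(Y(61, 10) + 968) = sqrt(-117 + 968) = sqrt(851)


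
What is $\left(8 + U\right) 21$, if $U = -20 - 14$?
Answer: $-546$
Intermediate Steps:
$U = -34$ ($U = -20 - 14 = -34$)
$\left(8 + U\right) 21 = \left(8 - 34\right) 21 = \left(-26\right) 21 = -546$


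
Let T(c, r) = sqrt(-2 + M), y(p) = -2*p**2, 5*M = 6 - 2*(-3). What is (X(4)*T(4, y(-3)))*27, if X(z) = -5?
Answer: -27*sqrt(10) ≈ -85.381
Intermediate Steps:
M = 12/5 (M = (6 - 2*(-3))/5 = (6 + 6)/5 = (1/5)*12 = 12/5 ≈ 2.4000)
T(c, r) = sqrt(10)/5 (T(c, r) = sqrt(-2 + 12/5) = sqrt(2/5) = sqrt(10)/5)
(X(4)*T(4, y(-3)))*27 = -sqrt(10)*27 = -27*sqrt(10)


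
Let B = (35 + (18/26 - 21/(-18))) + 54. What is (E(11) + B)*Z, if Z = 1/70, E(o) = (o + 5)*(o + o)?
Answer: 34543/5460 ≈ 6.3266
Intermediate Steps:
E(o) = 2*o*(5 + o) (E(o) = (5 + o)*(2*o) = 2*o*(5 + o))
Z = 1/70 ≈ 0.014286
B = 7087/78 (B = (35 + (18*(1/26) - 21*(-1/18))) + 54 = (35 + (9/13 + 7/6)) + 54 = (35 + 145/78) + 54 = 2875/78 + 54 = 7087/78 ≈ 90.859)
(E(11) + B)*Z = (2*11*(5 + 11) + 7087/78)*(1/70) = (2*11*16 + 7087/78)*(1/70) = (352 + 7087/78)*(1/70) = (34543/78)*(1/70) = 34543/5460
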